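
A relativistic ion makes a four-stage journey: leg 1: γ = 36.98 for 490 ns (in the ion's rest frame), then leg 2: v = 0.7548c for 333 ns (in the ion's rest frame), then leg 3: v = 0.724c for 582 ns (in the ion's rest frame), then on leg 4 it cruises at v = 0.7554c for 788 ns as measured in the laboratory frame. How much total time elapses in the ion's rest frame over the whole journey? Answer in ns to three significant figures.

Leg 1: 490 ns is already measured in the ion's rest frame.
Leg 2: 333 ns is already measured in the ion's rest frame.
Leg 3: 582 ns is already measured in the ion's rest frame.
Leg 4: γ = 1/√(1 − 0.7554²) = 1/√0.4294 = 1.526; τ_4 = 788/1.526 = 516.3 ns.
Total: 490.0 + 333.0 + 582.0 + 516.3 ns.

τ = 1920 ns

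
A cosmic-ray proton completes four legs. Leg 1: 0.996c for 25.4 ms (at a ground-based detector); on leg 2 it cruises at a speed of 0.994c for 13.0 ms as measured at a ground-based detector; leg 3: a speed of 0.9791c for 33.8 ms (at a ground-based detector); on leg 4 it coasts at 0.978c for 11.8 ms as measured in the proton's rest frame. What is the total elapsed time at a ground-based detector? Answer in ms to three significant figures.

Leg 1: 25.4 ms is already measured at a ground-based detector.
Leg 2: 13.0 ms is already measured at a ground-based detector.
Leg 3: 33.8 ms is already measured at a ground-based detector.
Leg 4: γ = 1/√(1 − 0.978²) = 1/√0.04352 = 4.794; Δt_4 = 4.794 × 11.8 = 56.57 ms.
Total: 25.40 + 13.00 + 33.80 + 56.57 ms.

Δt = 129 ms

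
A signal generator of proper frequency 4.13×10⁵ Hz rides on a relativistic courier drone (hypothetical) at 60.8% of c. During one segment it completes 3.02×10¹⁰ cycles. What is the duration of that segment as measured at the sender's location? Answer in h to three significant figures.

β = 0.608; γ = 1/√(1 − 0.608²) = 1/√0.6303 = 1.260
Proper time for N cycles: τ = N/f = 3.02×10¹⁰/(4.13×10⁵) = 7.312×10⁴ s = 20.31 h.
Lab-frame duration Δt = γτ = 1.260 × 20.31 = 25.58 h.

Δt = 25.6 h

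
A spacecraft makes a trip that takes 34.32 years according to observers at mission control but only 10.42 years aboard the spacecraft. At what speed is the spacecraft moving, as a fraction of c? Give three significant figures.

v = 0.953c

The proper time is measured aboard the spacecraft (both events occur at the spacecraft's location); Δt is measured at mission control. γ = Δt/τ = 34.32/10.42 = 3.294.
β = √(1 − 1/γ²) = √(1 − 0.09218) = √0.9078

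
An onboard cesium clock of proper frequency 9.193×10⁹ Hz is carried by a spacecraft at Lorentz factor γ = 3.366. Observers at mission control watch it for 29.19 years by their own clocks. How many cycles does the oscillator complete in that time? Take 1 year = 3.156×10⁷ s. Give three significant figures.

N = 2.52×10¹⁸

γ = 3.366
During 29.19 years of lab time, the oscillator's proper time advances by τ = Δt/γ = 29.19/3.366 = 8.672 years = 2.737×10⁸ s.
N = f × τ = 9.193×10⁹ × 2.737×10⁸ = 2.516×10¹⁸.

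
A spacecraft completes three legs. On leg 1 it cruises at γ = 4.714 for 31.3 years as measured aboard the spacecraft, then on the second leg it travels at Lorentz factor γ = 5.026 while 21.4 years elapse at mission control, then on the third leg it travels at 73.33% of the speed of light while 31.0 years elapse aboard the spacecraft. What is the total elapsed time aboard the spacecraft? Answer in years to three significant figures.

τ = 66.6 years

Leg 1: 31.3 years is already measured aboard the spacecraft.
Leg 2: γ = 5.026; τ_2 = 21.4/5.026 = 4.258 years.
Leg 3: 31.0 years is already measured aboard the spacecraft.
Total: 31.30 + 4.258 + 31.00 years.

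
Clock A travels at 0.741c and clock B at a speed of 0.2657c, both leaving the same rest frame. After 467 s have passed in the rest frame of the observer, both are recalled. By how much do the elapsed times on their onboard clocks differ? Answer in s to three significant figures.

|τ_A − τ_B| = 137 s

A: γ = 1/√(1 − 0.741²) = 1/√0.4509 = 1.489; τ_A = 467/1.489 = 313.6 s.
B: γ = 1/√(1 − 0.2657²) = 1/√0.9294 = 1.037; τ_B = 467/1.037 = 450.2 s.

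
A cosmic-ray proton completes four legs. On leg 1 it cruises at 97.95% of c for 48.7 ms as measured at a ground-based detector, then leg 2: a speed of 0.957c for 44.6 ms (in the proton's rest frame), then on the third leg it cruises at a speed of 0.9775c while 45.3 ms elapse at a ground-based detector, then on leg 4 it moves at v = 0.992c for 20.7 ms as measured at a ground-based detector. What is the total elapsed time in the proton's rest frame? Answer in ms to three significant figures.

Leg 1: β = 0.9795; γ = 1/√(1 − 0.9795²) = 1/√0.04058 = 4.964; τ_1 = 48.7/4.964 = 9.810 ms.
Leg 2: 44.6 ms is already measured in the proton's rest frame.
Leg 3: γ = 1/√(1 − 0.9775²) = 1/√0.04449 = 4.741; τ_3 = 45.3/4.741 = 9.555 ms.
Leg 4: γ = 1/√(1 − 0.992²) = 1/√0.01594 = 7.922; τ_4 = 20.7/7.922 = 2.613 ms.
Total: 9.810 + 44.60 + 9.555 + 2.613 ms.

τ = 66.6 ms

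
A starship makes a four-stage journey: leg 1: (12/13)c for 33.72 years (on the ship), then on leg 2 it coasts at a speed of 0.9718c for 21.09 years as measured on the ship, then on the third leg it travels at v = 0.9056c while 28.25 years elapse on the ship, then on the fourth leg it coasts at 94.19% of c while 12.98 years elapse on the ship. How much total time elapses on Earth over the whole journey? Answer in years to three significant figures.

Δt = 282 years

Leg 1: γ = 1/√(1 − (12/13)²) = 13/5 = 2.600; Δt_1 = 2.600 × 33.72 = 87.67 years.
Leg 2: γ = 1/√(1 − 0.9718²) = 1/√0.05560 = 4.241; Δt_2 = 4.241 × 21.09 = 89.44 years.
Leg 3: γ = 1/√(1 − 0.9056²) = 1/√0.1799 = 2.358; Δt_3 = 2.358 × 28.25 = 66.61 years.
Leg 4: β = 0.9419; γ = 1/√(1 − 0.9419²) = 1/√0.1128 = 2.977; Δt_4 = 2.977 × 12.98 = 38.64 years.
Total: 87.67 + 89.44 + 66.61 + 38.64 years.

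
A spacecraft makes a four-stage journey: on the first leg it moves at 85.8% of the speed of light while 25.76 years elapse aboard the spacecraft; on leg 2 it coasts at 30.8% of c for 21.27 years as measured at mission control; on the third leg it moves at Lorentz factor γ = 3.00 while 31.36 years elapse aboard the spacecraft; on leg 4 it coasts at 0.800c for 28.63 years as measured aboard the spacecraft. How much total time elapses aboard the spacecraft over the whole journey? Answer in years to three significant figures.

Leg 1: 25.76 years is already measured aboard the spacecraft.
Leg 2: β = 0.308; γ = 1/√(1 − 0.308²) = 1/√0.9051 = 1.051; τ_2 = 21.27/1.051 = 20.24 years.
Leg 3: 31.36 years is already measured aboard the spacecraft.
Leg 4: 28.63 years is already measured aboard the spacecraft.
Total: 25.76 + 20.24 + 31.36 + 28.63 years.

τ = 106 years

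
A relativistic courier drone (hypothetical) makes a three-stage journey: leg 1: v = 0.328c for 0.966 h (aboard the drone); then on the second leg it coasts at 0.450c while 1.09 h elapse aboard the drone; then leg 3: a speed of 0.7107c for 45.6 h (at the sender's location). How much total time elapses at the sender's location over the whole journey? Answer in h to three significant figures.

Leg 1: γ = 1/√(1 − 0.328²) = 1/√0.8924 = 1.059; Δt_1 = 1.059 × 0.966 = 1.023 h.
Leg 2: γ = 1/√(1 − 0.450²) = 1/√0.7975 = 1.120; Δt_2 = 1.120 × 1.09 = 1.221 h.
Leg 3: 45.6 h is already measured at the sender's location.
Total: 1.023 + 1.221 + 45.60 h.

Δt = 47.8 h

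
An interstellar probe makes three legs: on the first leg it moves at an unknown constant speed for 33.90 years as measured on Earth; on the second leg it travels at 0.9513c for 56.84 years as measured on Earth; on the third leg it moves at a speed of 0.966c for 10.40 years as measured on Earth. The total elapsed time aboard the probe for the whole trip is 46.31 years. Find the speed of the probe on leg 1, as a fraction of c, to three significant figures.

Leg 1: speed unknown; τ_1 = 33.90/γ_1.
Leg 2: γ = 1/√(1 − 0.9513²) = 1/√0.09503 = 3.244; τ_2 = 56.84/3.244 = 17.52 years.
Leg 3: γ = 1/√(1 − 0.966²) = 1/√0.06684 = 3.868; τ_3 = 10.40/3.868 = 2.689 years.
Total proper time: τ_1 + 17.52 + 2.689 = 46.31, so τ_1 = 46.31 − 20.21 = 26.10 years.
γ_1 = 33.90/26.10 = 1.299; β = √(1 − 1/γ²) = √0.4073.

β = 0.638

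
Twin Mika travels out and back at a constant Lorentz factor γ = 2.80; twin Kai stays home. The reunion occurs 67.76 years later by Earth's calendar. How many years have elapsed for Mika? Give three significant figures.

τ = 24.2 years

γ = 2.80
Mika's clock measures proper time along the trip: τ = Δt/γ = 67.76/2.800 years.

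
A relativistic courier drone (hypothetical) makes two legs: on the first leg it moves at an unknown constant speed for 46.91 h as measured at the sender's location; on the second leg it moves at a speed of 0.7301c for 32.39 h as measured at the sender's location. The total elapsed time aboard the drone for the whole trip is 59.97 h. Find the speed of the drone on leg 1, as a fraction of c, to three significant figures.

β = 0.591

Leg 1: speed unknown; τ_1 = 46.91/γ_1.
Leg 2: γ = 1/√(1 − 0.7301²) = 1/√0.4670 = 1.463; τ_2 = 32.39/1.463 = 22.13 h.
Total proper time: τ_1 + 22.13 = 59.97, so τ_1 = 59.97 − 22.13 = 37.84 h.
γ_1 = 46.91/37.84 = 1.240; β = √(1 − 1/γ²) = √0.3494.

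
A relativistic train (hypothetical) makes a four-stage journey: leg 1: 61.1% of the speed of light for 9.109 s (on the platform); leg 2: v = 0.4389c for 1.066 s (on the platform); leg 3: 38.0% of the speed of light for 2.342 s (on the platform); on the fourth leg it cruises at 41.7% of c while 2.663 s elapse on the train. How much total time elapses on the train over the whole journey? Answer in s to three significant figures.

Leg 1: β = 0.611; γ = 1/√(1 − 0.611²) = 1/√0.6267 = 1.263; τ_1 = 9.109/1.263 = 7.211 s.
Leg 2: γ = 1/√(1 − 0.4389²) = 1/√0.8074 = 1.113; τ_2 = 1.066/1.113 = 0.9578 s.
Leg 3: β = 0.380; γ = 1/√(1 − 0.380²) = 1/√0.8556 = 1.081; τ_3 = 2.342/1.081 = 2.166 s.
Leg 4: 2.663 s is already measured on the train.
Total: 7.211 + 0.9578 + 2.166 + 2.663 s.

τ = 13.0 s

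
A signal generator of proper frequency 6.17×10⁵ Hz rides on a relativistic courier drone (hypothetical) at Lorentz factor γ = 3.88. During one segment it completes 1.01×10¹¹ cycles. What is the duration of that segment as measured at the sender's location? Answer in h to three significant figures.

γ = 3.88
Proper time for N cycles: τ = N/f = 1.01×10¹¹/(6.17×10⁵) = 1.637×10⁵ s = 45.47 h.
Lab-frame duration Δt = γτ = 3.880 × 45.47 = 176.4 h.

Δt = 176 h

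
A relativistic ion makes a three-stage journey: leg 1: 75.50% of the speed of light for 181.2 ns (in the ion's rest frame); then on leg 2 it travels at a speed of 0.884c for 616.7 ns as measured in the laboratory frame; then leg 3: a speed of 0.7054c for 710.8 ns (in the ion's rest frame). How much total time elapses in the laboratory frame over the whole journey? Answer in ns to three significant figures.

Leg 1: β = 0.7550; γ = 1/√(1 − 0.7550²) = 1/√0.4300 = 1.525; Δt_1 = 1.525 × 181.2 = 276.3 ns.
Leg 2: 616.7 ns is already measured in the laboratory frame.
Leg 3: γ = 1/√(1 − 0.7054²) = 1/√0.5024 = 1.411; Δt_3 = 1.411 × 710.8 = 1003 ns.
Total: 276.3 + 616.7 + 1003 ns.

Δt = 1900 ns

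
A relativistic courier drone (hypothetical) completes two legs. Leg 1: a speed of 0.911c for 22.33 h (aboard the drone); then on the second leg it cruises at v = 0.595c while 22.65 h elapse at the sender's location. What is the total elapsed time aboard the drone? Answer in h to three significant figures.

Leg 1: 22.33 h is already measured aboard the drone.
Leg 2: γ = 1/√(1 − 0.595²) = 1/√0.6460 = 1.244; τ_2 = 22.65/1.244 = 18.20 h.
Total: 22.33 + 18.20 h.

τ = 40.5 h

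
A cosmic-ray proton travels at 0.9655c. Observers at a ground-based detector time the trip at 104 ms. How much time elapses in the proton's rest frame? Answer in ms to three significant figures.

τ = 27.1 ms

γ = 1/√(1 − 0.9655²) = 1/√0.06781 = 3.840
The interval measured at a ground-based detector is the dilated one; the clock in the proton's rest frame measures the proper time τ = Δt/γ = 104/3.840 ms.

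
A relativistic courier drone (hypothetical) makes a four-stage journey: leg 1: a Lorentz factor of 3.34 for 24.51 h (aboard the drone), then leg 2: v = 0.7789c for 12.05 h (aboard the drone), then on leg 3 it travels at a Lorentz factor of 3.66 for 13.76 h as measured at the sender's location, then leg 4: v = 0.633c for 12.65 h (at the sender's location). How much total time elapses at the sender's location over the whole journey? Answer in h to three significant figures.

Δt = 127 h

Leg 1: γ = 3.34; Δt_1 = 3.340 × 24.51 = 81.86 h.
Leg 2: γ = 1/√(1 − 0.7789²) = 1/√0.3933 = 1.595; Δt_2 = 1.595 × 12.05 = 19.21 h.
Leg 3: 13.76 h is already measured at the sender's location.
Leg 4: 12.65 h is already measured at the sender's location.
Total: 81.86 + 19.21 + 13.76 + 12.65 h.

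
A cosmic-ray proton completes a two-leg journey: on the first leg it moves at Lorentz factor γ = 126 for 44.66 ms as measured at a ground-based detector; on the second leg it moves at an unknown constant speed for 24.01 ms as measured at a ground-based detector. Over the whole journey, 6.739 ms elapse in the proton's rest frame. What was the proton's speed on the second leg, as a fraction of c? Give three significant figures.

β = 0.964

Leg 1: γ = 126; τ_1 = 44.66/126.0 = 0.3544 ms.
Leg 2: speed unknown; τ_2 = 24.01/γ_2.
Total proper time: 0.3544 + τ_2 = 6.739, so τ_2 = 6.739 − 0.3544 = 6.385 ms.
γ_2 = 24.01/6.385 = 3.761; β = √(1 − 1/γ²) = √0.9293.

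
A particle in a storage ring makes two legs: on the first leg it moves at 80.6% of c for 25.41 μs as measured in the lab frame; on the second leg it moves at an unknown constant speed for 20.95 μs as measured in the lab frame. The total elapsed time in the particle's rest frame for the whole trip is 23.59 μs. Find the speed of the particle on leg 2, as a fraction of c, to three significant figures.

β = 0.913

Leg 1: β = 0.806; γ = 1/√(1 − 0.806²) = 1/√0.3504 = 1.689; τ_1 = 25.41/1.689 = 15.04 μs.
Leg 2: speed unknown; τ_2 = 20.95/γ_2.
Total proper time: 15.04 + τ_2 = 23.59, so τ_2 = 23.59 − 15.04 = 8.549 μs.
γ_2 = 20.95/8.549 = 2.450; β = √(1 − 1/γ²) = √0.8335.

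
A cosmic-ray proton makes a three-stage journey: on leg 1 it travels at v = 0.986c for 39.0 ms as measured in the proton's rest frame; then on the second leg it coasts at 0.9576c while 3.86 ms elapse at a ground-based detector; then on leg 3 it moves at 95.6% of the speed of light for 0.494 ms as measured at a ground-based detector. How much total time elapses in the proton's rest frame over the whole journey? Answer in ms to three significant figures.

τ = 40.3 ms

Leg 1: 39.0 ms is already measured in the proton's rest frame.
Leg 2: γ = 1/√(1 − 0.9576²) = 1/√0.08300 = 3.471; τ_2 = 3.86/3.471 = 1.112 ms.
Leg 3: β = 0.956; γ = 1/√(1 − 0.956²) = 1/√0.08606 = 3.409; τ_3 = 0.494/3.409 = 0.1449 ms.
Total: 39.00 + 1.112 + 0.1449 ms.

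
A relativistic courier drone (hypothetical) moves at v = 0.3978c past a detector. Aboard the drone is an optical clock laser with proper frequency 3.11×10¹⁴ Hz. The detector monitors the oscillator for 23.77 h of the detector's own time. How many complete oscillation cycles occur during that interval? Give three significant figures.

N = 2.44×10¹⁹

γ = 1/√(1 − 0.3978²) = 1/√0.8418 = 1.090
During 23.77 h of lab time, the oscillator's proper time advances by τ = Δt/γ = 23.77/1.090 = 21.81 h = 7.851×10⁴ s.
N = f × τ = 3.11×10¹⁴ × 7.851×10⁴ = 2.442×10¹⁹.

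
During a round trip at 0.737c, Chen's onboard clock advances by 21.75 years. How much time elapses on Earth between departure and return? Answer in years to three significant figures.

γ = 1/√(1 − 0.737²) = 1/√0.4568 = 1.480
Earth-frame duration is the dilated interval: Δt = γτ = 1.480 × 21.75 years.

Δt = 32.2 years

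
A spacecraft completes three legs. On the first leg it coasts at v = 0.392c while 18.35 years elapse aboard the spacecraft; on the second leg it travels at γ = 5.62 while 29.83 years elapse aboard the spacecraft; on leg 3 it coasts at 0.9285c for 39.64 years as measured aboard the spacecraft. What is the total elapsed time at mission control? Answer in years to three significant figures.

Leg 1: γ = 1/√(1 − 0.392²) = 1/√0.8463 = 1.087; Δt_1 = 1.087 × 18.35 = 19.95 years.
Leg 2: γ = 5.62; Δt_2 = 5.620 × 29.83 = 167.6 years.
Leg 3: γ = 1/√(1 − 0.9285²) = 1/√0.1379 = 2.693; Δt_3 = 2.693 × 39.64 = 106.8 years.
Total: 19.95 + 167.6 + 106.8 years.

Δt = 294 years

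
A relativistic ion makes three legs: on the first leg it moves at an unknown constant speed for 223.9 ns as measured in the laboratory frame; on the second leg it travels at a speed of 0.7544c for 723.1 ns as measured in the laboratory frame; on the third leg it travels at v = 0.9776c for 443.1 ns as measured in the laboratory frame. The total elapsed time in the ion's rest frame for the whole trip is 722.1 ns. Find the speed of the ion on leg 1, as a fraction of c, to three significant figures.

Leg 1: speed unknown; τ_1 = 223.9/γ_1.
Leg 2: γ = 1/√(1 − 0.7544²) = 1/√0.4309 = 1.523; τ_2 = 723.1/1.523 = 474.7 ns.
Leg 3: γ = 1/√(1 − 0.9776²) = 1/√0.04430 = 4.751; τ_3 = 443.1/4.751 = 93.26 ns.
Total proper time: τ_1 + 474.7 + 93.26 = 722.1, so τ_1 = 722.1 − 567.9 = 154.2 ns.
γ_1 = 223.9/154.2 = 1.452; β = √(1 − 1/γ²) = √0.5258.

β = 0.725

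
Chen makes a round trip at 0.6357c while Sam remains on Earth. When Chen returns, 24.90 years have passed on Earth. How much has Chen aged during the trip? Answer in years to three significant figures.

γ = 1/√(1 − 0.6357²) = 1/√0.5959 = 1.295
Chen's clock measures proper time along the trip: τ = Δt/γ = 24.90/1.295 years.

τ = 19.2 years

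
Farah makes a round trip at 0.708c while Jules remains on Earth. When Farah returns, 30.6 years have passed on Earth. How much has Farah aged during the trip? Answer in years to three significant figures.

γ = 1/√(1 − 0.708²) = 1/√0.4987 = 1.416
Farah's clock measures proper time along the trip: τ = Δt/γ = 30.6/1.416 years.

τ = 21.6 years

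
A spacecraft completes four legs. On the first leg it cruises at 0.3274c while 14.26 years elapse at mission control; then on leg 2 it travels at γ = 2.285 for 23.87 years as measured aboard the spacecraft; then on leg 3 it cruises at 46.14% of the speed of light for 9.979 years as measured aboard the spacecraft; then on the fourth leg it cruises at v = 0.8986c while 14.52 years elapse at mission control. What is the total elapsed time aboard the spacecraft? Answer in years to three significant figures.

Leg 1: γ = 1/√(1 − 0.3274²) = 1/√0.8928 = 1.058; τ_1 = 14.26/1.058 = 13.47 years.
Leg 2: 23.87 years is already measured aboard the spacecraft.
Leg 3: 9.979 years is already measured aboard the spacecraft.
Leg 4: γ = 1/√(1 − 0.8986²) = 1/√0.1925 = 2.279; τ_4 = 14.52/2.279 = 6.371 years.
Total: 13.47 + 23.87 + 9.979 + 6.371 years.

τ = 53.7 years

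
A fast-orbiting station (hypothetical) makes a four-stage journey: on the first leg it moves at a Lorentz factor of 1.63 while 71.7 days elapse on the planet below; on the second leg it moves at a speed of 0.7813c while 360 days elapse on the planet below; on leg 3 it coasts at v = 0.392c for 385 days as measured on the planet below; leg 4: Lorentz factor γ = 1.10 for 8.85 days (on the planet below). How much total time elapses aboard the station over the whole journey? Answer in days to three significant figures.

τ = 631 days

Leg 1: γ = 1.63; τ_1 = 71.7/1.630 = 43.99 days.
Leg 2: γ = 1/√(1 − 0.7813²) = 1/√0.3896 = 1.602; τ_2 = 360/1.602 = 224.7 days.
Leg 3: γ = 1/√(1 − 0.392²) = 1/√0.8463 = 1.087; τ_3 = 385/1.087 = 354.2 days.
Leg 4: γ = 1.10; τ_4 = 8.85/1.100 = 8.045 days.
Total: 43.99 + 224.7 + 354.2 + 8.045 days.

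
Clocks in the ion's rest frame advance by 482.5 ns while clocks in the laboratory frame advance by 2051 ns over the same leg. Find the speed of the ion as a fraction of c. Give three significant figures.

The proper time is measured in the ion's rest frame (both events occur at the ion's location); Δt is measured in the laboratory frame. γ = Δt/τ = 2051/482.5 = 4.251.
β = √(1 − 1/γ²) = √(1 − 0.05534) = √0.9447

v = 0.972c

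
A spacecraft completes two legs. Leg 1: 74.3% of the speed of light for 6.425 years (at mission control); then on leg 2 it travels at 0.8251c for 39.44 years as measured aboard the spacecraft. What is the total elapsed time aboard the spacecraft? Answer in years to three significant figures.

τ = 43.7 years

Leg 1: β = 0.743; γ = 1/√(1 − 0.743²) = 1/√0.4480 = 1.494; τ_1 = 6.425/1.494 = 4.300 years.
Leg 2: 39.44 years is already measured aboard the spacecraft.
Total: 4.300 + 39.44 years.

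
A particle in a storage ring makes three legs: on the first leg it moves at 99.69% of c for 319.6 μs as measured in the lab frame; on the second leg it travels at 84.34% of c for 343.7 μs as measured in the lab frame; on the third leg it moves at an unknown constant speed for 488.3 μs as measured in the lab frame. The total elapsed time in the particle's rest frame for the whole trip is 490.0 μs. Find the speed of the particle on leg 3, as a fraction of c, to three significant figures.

β = 0.819

Leg 1: β = 0.9969; γ = 1/√(1 − 0.9969²) = 1/√0.006190 = 12.71; τ_1 = 319.6/12.71 = 25.15 μs.
Leg 2: β = 0.8434; γ = 1/√(1 − 0.8434²) = 1/√0.2887 = 1.861; τ_2 = 343.7/1.861 = 184.7 μs.
Leg 3: speed unknown; τ_3 = 488.3/γ_3.
Total proper time: 25.15 + 184.7 + τ_3 = 490.0, so τ_3 = 490.0 − 209.8 = 280.2 μs.
γ_3 = 488.3/280.2 = 1.743; β = √(1 − 1/γ²) = √0.6707.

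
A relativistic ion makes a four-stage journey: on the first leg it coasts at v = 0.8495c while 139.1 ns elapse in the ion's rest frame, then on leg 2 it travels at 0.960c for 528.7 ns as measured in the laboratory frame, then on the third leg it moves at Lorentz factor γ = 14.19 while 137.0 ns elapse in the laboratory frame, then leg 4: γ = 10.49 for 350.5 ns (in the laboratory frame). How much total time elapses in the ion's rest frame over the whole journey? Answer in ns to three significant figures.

Leg 1: 139.1 ns is already measured in the ion's rest frame.
Leg 2: γ = 1/√(1 − 0.960²) = 25/7 ≈ 3.571; τ_2 = 528.7/3.571 = 148.0 ns.
Leg 3: γ = 14.19; τ_3 = 137.0/14.19 = 9.655 ns.
Leg 4: γ = 10.49; τ_4 = 350.5/10.49 = 33.41 ns.
Total: 139.1 + 148.0 + 9.655 + 33.41 ns.

τ = 330 ns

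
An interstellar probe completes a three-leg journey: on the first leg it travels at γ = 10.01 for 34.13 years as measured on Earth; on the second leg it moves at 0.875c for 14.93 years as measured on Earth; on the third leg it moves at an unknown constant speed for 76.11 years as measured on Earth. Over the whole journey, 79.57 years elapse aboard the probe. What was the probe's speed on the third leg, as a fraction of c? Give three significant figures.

β = 0.424

Leg 1: γ = 10.01; τ_1 = 34.13/10.01 = 3.410 years.
Leg 2: γ = 1/√(1 − 0.875²) = 1/√0.2344 = 2.066; τ_2 = 14.93/2.066 = 7.228 years.
Leg 3: speed unknown; τ_3 = 76.11/γ_3.
Total proper time: 3.410 + 7.228 + τ_3 = 79.57, so τ_3 = 79.57 − 10.64 = 68.93 years.
γ_3 = 76.11/68.93 = 1.104; β = √(1 − 1/γ²) = √0.1797.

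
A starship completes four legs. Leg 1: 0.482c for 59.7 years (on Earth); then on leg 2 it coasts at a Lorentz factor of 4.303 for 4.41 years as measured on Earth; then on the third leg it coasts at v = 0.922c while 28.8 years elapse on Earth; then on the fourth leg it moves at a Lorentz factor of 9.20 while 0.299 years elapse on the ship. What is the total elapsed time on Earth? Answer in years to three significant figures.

Leg 1: 59.7 years is already measured on Earth.
Leg 2: 4.41 years is already measured on Earth.
Leg 3: 28.8 years is already measured on Earth.
Leg 4: γ = 9.20; Δt_4 = 9.200 × 0.299 = 2.751 years.
Total: 59.70 + 4.410 + 28.80 + 2.751 years.

Δt = 95.7 years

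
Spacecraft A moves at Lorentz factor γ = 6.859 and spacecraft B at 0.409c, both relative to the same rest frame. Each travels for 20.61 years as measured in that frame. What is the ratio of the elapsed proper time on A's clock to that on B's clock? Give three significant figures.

τ_A/τ_B = 0.160

A: γ = 6.859. B: γ = 1/√(1 − 0.409²) = 1/√0.8327 = 1.096.
τ_A/τ_B = γ_B/γ_A = 1.096/6.859 = 0.1598, so τ_A/τ_B = 0.1598.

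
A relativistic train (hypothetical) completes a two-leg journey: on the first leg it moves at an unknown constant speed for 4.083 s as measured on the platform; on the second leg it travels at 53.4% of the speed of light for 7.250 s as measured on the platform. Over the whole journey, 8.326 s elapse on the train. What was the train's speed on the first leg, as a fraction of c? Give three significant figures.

Leg 1: speed unknown; τ_1 = 4.083/γ_1.
Leg 2: β = 0.534; γ = 1/√(1 − 0.534²) = 1/√0.7148 = 1.183; τ_2 = 7.250/1.183 = 6.130 s.
Total proper time: τ_1 + 6.130 = 8.326, so τ_1 = 8.326 − 6.130 = 2.196 s.
γ_1 = 4.083/2.196 = 1.859; β = √(1 − 1/γ²) = √0.7107.

β = 0.843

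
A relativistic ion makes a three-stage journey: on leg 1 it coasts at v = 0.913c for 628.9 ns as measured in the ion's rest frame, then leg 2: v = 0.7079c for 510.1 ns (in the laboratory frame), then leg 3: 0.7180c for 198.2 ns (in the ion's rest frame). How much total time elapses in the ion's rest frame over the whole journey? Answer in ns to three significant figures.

Leg 1: 628.9 ns is already measured in the ion's rest frame.
Leg 2: γ = 1/√(1 − 0.7079²) = 1/√0.4989 = 1.416; τ_2 = 510.1/1.416 = 360.3 ns.
Leg 3: 198.2 ns is already measured in the ion's rest frame.
Total: 628.9 + 360.3 + 198.2 ns.

τ = 1190 ns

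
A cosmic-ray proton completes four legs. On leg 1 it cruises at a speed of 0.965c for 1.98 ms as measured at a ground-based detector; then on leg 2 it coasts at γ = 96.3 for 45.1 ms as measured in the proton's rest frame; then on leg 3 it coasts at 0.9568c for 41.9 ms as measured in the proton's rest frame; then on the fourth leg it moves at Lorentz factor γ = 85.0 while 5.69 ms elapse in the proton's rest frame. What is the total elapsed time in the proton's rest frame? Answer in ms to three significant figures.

Leg 1: γ = 1/√(1 − 0.965²) = 1/√0.06878 = 3.813; τ_1 = 1.98/3.813 = 0.5193 ms.
Leg 2: 45.1 ms is already measured in the proton's rest frame.
Leg 3: 41.9 ms is already measured in the proton's rest frame.
Leg 4: 5.69 ms is already measured in the proton's rest frame.
Total: 0.5193 + 45.10 + 41.90 + 5.690 ms.

τ = 93.2 ms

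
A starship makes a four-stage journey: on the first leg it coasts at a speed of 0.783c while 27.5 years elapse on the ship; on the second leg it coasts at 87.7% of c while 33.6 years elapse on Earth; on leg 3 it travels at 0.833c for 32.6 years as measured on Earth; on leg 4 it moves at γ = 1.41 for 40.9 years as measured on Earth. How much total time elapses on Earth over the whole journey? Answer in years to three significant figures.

Δt = 151 years

Leg 1: γ = 1/√(1 − 0.783²) = 1/√0.3869 = 1.608; Δt_1 = 1.608 × 27.5 = 44.21 years.
Leg 2: 33.6 years is already measured on Earth.
Leg 3: 32.6 years is already measured on Earth.
Leg 4: 40.9 years is already measured on Earth.
Total: 44.21 + 33.60 + 32.60 + 40.90 years.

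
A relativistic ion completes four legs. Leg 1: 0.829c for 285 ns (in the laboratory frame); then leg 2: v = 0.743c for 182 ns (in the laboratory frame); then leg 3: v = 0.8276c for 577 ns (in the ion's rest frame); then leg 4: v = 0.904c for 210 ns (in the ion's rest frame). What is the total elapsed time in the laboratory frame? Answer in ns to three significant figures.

Leg 1: 285 ns is already measured in the laboratory frame.
Leg 2: 182 ns is already measured in the laboratory frame.
Leg 3: γ = 1/√(1 − 0.8276²) = 1/√0.3151 = 1.782; Δt_3 = 1.782 × 577 = 1028 ns.
Leg 4: γ = 1/√(1 − 0.904²) = 1/√0.1828 = 2.339; Δt_4 = 2.339 × 210 = 491.2 ns.
Total: 285.0 + 182.0 + 1028 + 491.2 ns.

Δt = 1990 ns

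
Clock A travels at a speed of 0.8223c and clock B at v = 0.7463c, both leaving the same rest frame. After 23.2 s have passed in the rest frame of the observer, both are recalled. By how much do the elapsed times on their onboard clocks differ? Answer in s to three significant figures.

A: γ = 1/√(1 − 0.8223²) = 1/√0.3238 = 1.757; τ_A = 23.2/1.757 = 13.20 s.
B: γ = 1/√(1 − 0.7463²) = 1/√0.4430 = 1.502; τ_B = 23.2/1.502 = 15.44 s.

|τ_A − τ_B| = 2.24 s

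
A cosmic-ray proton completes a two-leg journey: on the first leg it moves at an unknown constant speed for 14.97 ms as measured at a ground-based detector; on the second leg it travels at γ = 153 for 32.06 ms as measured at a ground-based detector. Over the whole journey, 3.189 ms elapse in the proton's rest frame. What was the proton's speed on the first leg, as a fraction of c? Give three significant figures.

β = 0.980

Leg 1: speed unknown; τ_1 = 14.97/γ_1.
Leg 2: γ = 153; τ_2 = 32.06/153.0 = 0.2095 ms.
Total proper time: τ_1 + 0.2095 = 3.189, so τ_1 = 3.189 − 0.2095 = 2.979 ms.
γ_1 = 14.97/2.979 = 5.024; β = √(1 − 1/γ²) = √0.9604.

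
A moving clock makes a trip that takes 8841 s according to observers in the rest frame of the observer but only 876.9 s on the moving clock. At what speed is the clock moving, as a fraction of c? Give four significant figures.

v = 0.9951c

The proper time is measured on the moving clock (both events occur at the clock's location); Δt is measured in the rest frame of the observer. γ = Δt/τ = 8841/876.9 = 10.08.
β = √(1 − 1/γ²) = √(1 − 0.009838) = √0.9902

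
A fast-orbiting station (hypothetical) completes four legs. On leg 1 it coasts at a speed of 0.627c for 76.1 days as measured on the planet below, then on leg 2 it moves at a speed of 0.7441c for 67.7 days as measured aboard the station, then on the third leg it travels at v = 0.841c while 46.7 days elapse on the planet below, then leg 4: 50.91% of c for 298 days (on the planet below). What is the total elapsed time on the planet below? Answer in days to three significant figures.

Δt = 522 days

Leg 1: 76.1 days is already measured on the planet below.
Leg 2: γ = 1/√(1 − 0.7441²) = 1/√0.4463 = 1.497; Δt_2 = 1.497 × 67.7 = 101.3 days.
Leg 3: 46.7 days is already measured on the planet below.
Leg 4: 298 days is already measured on the planet below.
Total: 76.10 + 101.3 + 46.70 + 298.0 days.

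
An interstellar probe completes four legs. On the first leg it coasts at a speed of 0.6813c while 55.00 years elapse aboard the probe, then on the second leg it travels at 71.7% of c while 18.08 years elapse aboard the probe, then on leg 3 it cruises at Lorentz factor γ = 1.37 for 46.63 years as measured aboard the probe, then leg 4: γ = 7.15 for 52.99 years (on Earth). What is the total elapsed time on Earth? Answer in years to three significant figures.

Leg 1: γ = 1/√(1 − 0.6813²) = 1/√0.5358 = 1.366; Δt_1 = 1.366 × 55.00 = 75.14 years.
Leg 2: β = 0.717; γ = 1/√(1 − 0.717²) = 1/√0.4859 = 1.435; Δt_2 = 1.435 × 18.08 = 25.94 years.
Leg 3: γ = 1.37; Δt_3 = 1.370 × 46.63 = 63.88 years.
Leg 4: 52.99 years is already measured on Earth.
Total: 75.14 + 25.94 + 63.88 + 52.99 years.

Δt = 218 years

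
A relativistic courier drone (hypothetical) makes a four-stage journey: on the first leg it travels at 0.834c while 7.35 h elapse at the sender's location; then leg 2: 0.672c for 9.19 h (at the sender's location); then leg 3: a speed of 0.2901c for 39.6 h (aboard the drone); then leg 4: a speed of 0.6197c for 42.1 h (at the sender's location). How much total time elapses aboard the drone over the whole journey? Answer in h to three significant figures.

τ = 83.5 h

Leg 1: γ = 1/√(1 − 0.834²) = 1/√0.3044 = 1.812; τ_1 = 7.35/1.812 = 4.055 h.
Leg 2: γ = 1/√(1 − 0.672²) = 1/√0.5484 = 1.350; τ_2 = 9.19/1.350 = 6.806 h.
Leg 3: 39.6 h is already measured aboard the drone.
Leg 4: γ = 1/√(1 − 0.6197²) = 1/√0.6160 = 1.274; τ_4 = 42.1/1.274 = 33.04 h.
Total: 4.055 + 6.806 + 39.60 + 33.04 h.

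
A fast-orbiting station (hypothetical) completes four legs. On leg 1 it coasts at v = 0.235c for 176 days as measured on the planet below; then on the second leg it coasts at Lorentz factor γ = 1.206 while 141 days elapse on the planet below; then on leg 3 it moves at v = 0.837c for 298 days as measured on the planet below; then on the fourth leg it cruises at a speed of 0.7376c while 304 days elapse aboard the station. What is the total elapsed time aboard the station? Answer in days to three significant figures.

Leg 1: γ = 1/√(1 − 0.235²) = 1/√0.9448 = 1.029; τ_1 = 176/1.029 = 171.1 days.
Leg 2: γ = 1.206; τ_2 = 141/1.206 = 116.9 days.
Leg 3: γ = 1/√(1 − 0.837²) = 1/√0.2994 = 1.827; τ_3 = 298/1.827 = 163.1 days.
Leg 4: 304 days is already measured aboard the station.
Total: 171.1 + 116.9 + 163.1 + 304.0 days.

τ = 755 days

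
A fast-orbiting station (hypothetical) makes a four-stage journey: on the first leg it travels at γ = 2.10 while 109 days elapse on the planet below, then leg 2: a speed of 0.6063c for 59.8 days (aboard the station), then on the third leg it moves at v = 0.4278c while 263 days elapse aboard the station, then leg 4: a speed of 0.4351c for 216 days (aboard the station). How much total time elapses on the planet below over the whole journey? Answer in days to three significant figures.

Leg 1: 109 days is already measured on the planet below.
Leg 2: γ = 1/√(1 − 0.6063²) = 1/√0.6324 = 1.257; Δt_2 = 1.257 × 59.8 = 75.20 days.
Leg 3: γ = 1/√(1 − 0.4278²) = 1/√0.8170 = 1.106; Δt_3 = 1.106 × 263 = 291.0 days.
Leg 4: γ = 1/√(1 − 0.4351²) = 1/√0.8107 = 1.111; Δt_4 = 1.111 × 216 = 239.9 days.
Total: 109.0 + 75.20 + 291.0 + 239.9 days.

Δt = 715 days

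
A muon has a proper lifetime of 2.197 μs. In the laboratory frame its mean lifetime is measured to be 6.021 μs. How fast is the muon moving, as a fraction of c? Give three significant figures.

β = 0.931

γ = Δt/τ₀ = 6.021/2.197 = 2.741
β = √(1 − 1/γ²) = √(1 − 0.1331) = √0.8669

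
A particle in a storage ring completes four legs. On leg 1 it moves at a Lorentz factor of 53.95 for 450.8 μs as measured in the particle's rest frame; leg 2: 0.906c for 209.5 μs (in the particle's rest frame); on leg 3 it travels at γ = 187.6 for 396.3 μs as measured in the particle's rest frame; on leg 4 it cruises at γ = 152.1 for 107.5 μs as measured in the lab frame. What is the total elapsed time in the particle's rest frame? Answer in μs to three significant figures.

Leg 1: 450.8 μs is already measured in the particle's rest frame.
Leg 2: 209.5 μs is already measured in the particle's rest frame.
Leg 3: 396.3 μs is already measured in the particle's rest frame.
Leg 4: γ = 152.1; τ_4 = 107.5/152.1 = 0.7068 μs.
Total: 450.8 + 209.5 + 396.3 + 0.7068 μs.

τ = 1060 μs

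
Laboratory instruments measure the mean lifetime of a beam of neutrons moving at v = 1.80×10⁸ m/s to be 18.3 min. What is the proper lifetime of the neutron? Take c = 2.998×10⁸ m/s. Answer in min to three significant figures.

τ₀ = 14.6 min

β = 1.80×10⁸/2.998×10⁸ = 0.6004; γ = 1/√(1 − 0.6004²) = 1.250
The lab-frame lifetime is the dilated interval; the proper lifetime is τ₀ = Δt/γ = 18.3/1.250 min.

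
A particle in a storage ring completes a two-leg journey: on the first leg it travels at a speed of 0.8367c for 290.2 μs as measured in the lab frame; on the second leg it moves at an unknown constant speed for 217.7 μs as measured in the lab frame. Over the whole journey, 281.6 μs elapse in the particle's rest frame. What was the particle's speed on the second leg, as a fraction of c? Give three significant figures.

Leg 1: γ = 1/√(1 − 0.8367²) = 1/√0.2999 = 1.826; τ_1 = 290.2/1.826 = 158.9 μs.
Leg 2: speed unknown; τ_2 = 217.7/γ_2.
Total proper time: 158.9 + τ_2 = 281.6, so τ_2 = 281.6 − 158.9 = 122.7 μs.
γ_2 = 217.7/122.7 = 1.775; β = √(1 − 1/γ²) = √0.6825.

β = 0.826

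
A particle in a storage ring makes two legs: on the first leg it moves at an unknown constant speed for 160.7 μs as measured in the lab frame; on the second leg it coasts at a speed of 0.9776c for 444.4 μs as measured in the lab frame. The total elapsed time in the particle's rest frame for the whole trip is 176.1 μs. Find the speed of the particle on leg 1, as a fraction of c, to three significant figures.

Leg 1: speed unknown; τ_1 = 160.7/γ_1.
Leg 2: γ = 1/√(1 − 0.9776²) = 1/√0.04430 = 4.751; τ_2 = 444.4/4.751 = 93.53 μs.
Total proper time: τ_1 + 93.53 = 176.1, so τ_1 = 176.1 − 93.53 = 82.57 μs.
γ_1 = 160.7/82.57 = 1.946; β = √(1 − 1/γ²) = √0.7360.

β = 0.858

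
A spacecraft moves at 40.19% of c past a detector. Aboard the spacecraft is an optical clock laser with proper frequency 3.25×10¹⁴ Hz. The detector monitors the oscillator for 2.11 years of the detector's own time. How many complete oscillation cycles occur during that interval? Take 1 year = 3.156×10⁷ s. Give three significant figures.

N = 1.98×10²²

β = 0.4019; γ = 1/√(1 − 0.4019²) = 1/√0.8385 = 1.092
During 2.11 years of lab time, the oscillator's proper time advances by τ = Δt/γ = 2.11/1.092 = 1.932 years = 6.098×10⁷ s.
N = f × τ = 3.25×10¹⁴ × 6.098×10⁷ = 1.982×10²².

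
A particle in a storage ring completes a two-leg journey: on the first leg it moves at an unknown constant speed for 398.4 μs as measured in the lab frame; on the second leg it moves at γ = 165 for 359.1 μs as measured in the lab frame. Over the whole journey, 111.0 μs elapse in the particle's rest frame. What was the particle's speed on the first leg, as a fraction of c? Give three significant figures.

Leg 1: speed unknown; τ_1 = 398.4/γ_1.
Leg 2: γ = 165; τ_2 = 359.1/165.0 = 2.176 μs.
Total proper time: τ_1 + 2.176 = 111.0, so τ_1 = 111.0 − 2.176 = 108.8 μs.
γ_1 = 398.4/108.8 = 3.661; β = √(1 − 1/γ²) = √0.9254.

β = 0.962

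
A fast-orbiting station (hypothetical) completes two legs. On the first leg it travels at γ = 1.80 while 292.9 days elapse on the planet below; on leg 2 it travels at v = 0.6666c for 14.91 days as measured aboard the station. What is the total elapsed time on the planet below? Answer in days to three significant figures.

Leg 1: 292.9 days is already measured on the planet below.
Leg 2: γ = 1/√(1 − 0.6666²) = 1/√0.5556 = 1.342; Δt_2 = 1.342 × 14.91 = 20.00 days.
Total: 292.9 + 20.00 days.

Δt = 313 days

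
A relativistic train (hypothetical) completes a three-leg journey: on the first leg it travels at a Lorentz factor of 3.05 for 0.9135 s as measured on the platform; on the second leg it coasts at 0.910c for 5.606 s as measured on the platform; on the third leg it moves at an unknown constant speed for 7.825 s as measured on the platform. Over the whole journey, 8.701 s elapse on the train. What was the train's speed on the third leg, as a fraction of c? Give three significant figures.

β = 0.630

Leg 1: γ = 3.05; τ_1 = 0.9135/3.050 = 0.2995 s.
Leg 2: γ = 1/√(1 − 0.910²) = 1/√0.1719 = 2.412; τ_2 = 5.606/2.412 = 2.324 s.
Leg 3: speed unknown; τ_3 = 7.825/γ_3.
Total proper time: 0.2995 + 2.324 + τ_3 = 8.701, so τ_3 = 8.701 − 2.624 = 6.077 s.
γ_3 = 7.825/6.077 = 1.288; β = √(1 − 1/γ²) = √0.3968.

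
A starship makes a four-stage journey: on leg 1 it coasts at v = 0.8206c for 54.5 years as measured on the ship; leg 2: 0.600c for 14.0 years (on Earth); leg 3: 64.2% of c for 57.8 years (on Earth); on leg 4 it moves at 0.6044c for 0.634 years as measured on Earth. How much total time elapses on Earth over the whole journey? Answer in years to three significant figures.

Δt = 168 years

Leg 1: γ = 1/√(1 − 0.8206²) = 1/√0.3266 = 1.750; Δt_1 = 1.750 × 54.5 = 95.36 years.
Leg 2: 14.0 years is already measured on Earth.
Leg 3: 57.8 years is already measured on Earth.
Leg 4: 0.634 years is already measured on Earth.
Total: 95.36 + 14.00 + 57.80 + 0.6340 years.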